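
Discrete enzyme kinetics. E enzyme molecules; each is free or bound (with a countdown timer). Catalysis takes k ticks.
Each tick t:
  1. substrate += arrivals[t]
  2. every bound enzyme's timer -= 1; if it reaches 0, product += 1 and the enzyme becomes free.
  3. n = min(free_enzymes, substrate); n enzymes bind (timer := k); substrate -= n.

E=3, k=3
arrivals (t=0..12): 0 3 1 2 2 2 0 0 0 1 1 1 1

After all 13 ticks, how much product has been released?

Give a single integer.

Answer: 9

Derivation:
t=0: arr=0 -> substrate=0 bound=0 product=0
t=1: arr=3 -> substrate=0 bound=3 product=0
t=2: arr=1 -> substrate=1 bound=3 product=0
t=3: arr=2 -> substrate=3 bound=3 product=0
t=4: arr=2 -> substrate=2 bound=3 product=3
t=5: arr=2 -> substrate=4 bound=3 product=3
t=6: arr=0 -> substrate=4 bound=3 product=3
t=7: arr=0 -> substrate=1 bound=3 product=6
t=8: arr=0 -> substrate=1 bound=3 product=6
t=9: arr=1 -> substrate=2 bound=3 product=6
t=10: arr=1 -> substrate=0 bound=3 product=9
t=11: arr=1 -> substrate=1 bound=3 product=9
t=12: arr=1 -> substrate=2 bound=3 product=9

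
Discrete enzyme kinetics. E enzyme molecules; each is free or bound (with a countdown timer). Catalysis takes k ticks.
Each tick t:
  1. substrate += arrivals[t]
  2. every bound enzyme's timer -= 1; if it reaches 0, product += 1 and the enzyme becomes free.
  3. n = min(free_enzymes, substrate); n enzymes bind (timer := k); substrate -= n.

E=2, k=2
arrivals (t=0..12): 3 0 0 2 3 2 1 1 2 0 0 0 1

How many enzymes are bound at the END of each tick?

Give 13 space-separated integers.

Answer: 2 2 1 2 2 2 2 2 2 2 2 2 2

Derivation:
t=0: arr=3 -> substrate=1 bound=2 product=0
t=1: arr=0 -> substrate=1 bound=2 product=0
t=2: arr=0 -> substrate=0 bound=1 product=2
t=3: arr=2 -> substrate=1 bound=2 product=2
t=4: arr=3 -> substrate=3 bound=2 product=3
t=5: arr=2 -> substrate=4 bound=2 product=4
t=6: arr=1 -> substrate=4 bound=2 product=5
t=7: arr=1 -> substrate=4 bound=2 product=6
t=8: arr=2 -> substrate=5 bound=2 product=7
t=9: arr=0 -> substrate=4 bound=2 product=8
t=10: arr=0 -> substrate=3 bound=2 product=9
t=11: arr=0 -> substrate=2 bound=2 product=10
t=12: arr=1 -> substrate=2 bound=2 product=11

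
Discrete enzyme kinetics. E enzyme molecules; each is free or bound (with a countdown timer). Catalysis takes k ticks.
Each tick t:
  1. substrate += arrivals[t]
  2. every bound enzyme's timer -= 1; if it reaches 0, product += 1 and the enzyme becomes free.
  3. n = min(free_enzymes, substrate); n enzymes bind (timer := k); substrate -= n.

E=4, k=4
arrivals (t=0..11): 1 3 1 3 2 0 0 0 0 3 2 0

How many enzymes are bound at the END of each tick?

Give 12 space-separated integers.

t=0: arr=1 -> substrate=0 bound=1 product=0
t=1: arr=3 -> substrate=0 bound=4 product=0
t=2: arr=1 -> substrate=1 bound=4 product=0
t=3: arr=3 -> substrate=4 bound=4 product=0
t=4: arr=2 -> substrate=5 bound=4 product=1
t=5: arr=0 -> substrate=2 bound=4 product=4
t=6: arr=0 -> substrate=2 bound=4 product=4
t=7: arr=0 -> substrate=2 bound=4 product=4
t=8: arr=0 -> substrate=1 bound=4 product=5
t=9: arr=3 -> substrate=1 bound=4 product=8
t=10: arr=2 -> substrate=3 bound=4 product=8
t=11: arr=0 -> substrate=3 bound=4 product=8

Answer: 1 4 4 4 4 4 4 4 4 4 4 4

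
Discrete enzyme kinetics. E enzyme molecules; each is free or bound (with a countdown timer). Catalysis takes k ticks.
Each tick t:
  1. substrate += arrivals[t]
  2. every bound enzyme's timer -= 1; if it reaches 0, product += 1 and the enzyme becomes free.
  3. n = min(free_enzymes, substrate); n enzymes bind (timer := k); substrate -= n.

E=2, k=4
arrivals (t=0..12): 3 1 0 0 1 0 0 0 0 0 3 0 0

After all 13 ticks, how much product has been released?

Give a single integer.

Answer: 5

Derivation:
t=0: arr=3 -> substrate=1 bound=2 product=0
t=1: arr=1 -> substrate=2 bound=2 product=0
t=2: arr=0 -> substrate=2 bound=2 product=0
t=3: arr=0 -> substrate=2 bound=2 product=0
t=4: arr=1 -> substrate=1 bound=2 product=2
t=5: arr=0 -> substrate=1 bound=2 product=2
t=6: arr=0 -> substrate=1 bound=2 product=2
t=7: arr=0 -> substrate=1 bound=2 product=2
t=8: arr=0 -> substrate=0 bound=1 product=4
t=9: arr=0 -> substrate=0 bound=1 product=4
t=10: arr=3 -> substrate=2 bound=2 product=4
t=11: arr=0 -> substrate=2 bound=2 product=4
t=12: arr=0 -> substrate=1 bound=2 product=5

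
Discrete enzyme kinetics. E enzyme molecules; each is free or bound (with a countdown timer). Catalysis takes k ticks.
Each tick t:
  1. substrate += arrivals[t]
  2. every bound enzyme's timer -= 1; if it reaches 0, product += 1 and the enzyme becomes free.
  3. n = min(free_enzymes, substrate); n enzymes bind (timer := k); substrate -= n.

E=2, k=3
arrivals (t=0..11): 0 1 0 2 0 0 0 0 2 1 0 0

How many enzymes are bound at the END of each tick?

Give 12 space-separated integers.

Answer: 0 1 1 2 2 2 1 0 2 2 2 1

Derivation:
t=0: arr=0 -> substrate=0 bound=0 product=0
t=1: arr=1 -> substrate=0 bound=1 product=0
t=2: arr=0 -> substrate=0 bound=1 product=0
t=3: arr=2 -> substrate=1 bound=2 product=0
t=4: arr=0 -> substrate=0 bound=2 product=1
t=5: arr=0 -> substrate=0 bound=2 product=1
t=6: arr=0 -> substrate=0 bound=1 product=2
t=7: arr=0 -> substrate=0 bound=0 product=3
t=8: arr=2 -> substrate=0 bound=2 product=3
t=9: arr=1 -> substrate=1 bound=2 product=3
t=10: arr=0 -> substrate=1 bound=2 product=3
t=11: arr=0 -> substrate=0 bound=1 product=5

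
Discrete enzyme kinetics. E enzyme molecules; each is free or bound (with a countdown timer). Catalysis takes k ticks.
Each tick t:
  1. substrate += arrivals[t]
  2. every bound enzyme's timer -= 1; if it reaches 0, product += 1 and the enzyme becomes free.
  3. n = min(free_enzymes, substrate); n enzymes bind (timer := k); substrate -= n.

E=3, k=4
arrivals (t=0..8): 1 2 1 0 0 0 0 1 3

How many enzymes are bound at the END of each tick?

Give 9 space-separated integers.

t=0: arr=1 -> substrate=0 bound=1 product=0
t=1: arr=2 -> substrate=0 bound=3 product=0
t=2: arr=1 -> substrate=1 bound=3 product=0
t=3: arr=0 -> substrate=1 bound=3 product=0
t=4: arr=0 -> substrate=0 bound=3 product=1
t=5: arr=0 -> substrate=0 bound=1 product=3
t=6: arr=0 -> substrate=0 bound=1 product=3
t=7: arr=1 -> substrate=0 bound=2 product=3
t=8: arr=3 -> substrate=1 bound=3 product=4

Answer: 1 3 3 3 3 1 1 2 3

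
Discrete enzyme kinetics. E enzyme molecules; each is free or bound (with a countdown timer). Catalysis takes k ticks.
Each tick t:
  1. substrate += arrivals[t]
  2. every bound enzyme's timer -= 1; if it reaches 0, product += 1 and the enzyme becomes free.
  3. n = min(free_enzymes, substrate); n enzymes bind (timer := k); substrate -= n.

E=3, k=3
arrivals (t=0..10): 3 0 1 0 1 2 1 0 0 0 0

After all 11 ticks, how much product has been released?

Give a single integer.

Answer: 8

Derivation:
t=0: arr=3 -> substrate=0 bound=3 product=0
t=1: arr=0 -> substrate=0 bound=3 product=0
t=2: arr=1 -> substrate=1 bound=3 product=0
t=3: arr=0 -> substrate=0 bound=1 product=3
t=4: arr=1 -> substrate=0 bound=2 product=3
t=5: arr=2 -> substrate=1 bound=3 product=3
t=6: arr=1 -> substrate=1 bound=3 product=4
t=7: arr=0 -> substrate=0 bound=3 product=5
t=8: arr=0 -> substrate=0 bound=2 product=6
t=9: arr=0 -> substrate=0 bound=1 product=7
t=10: arr=0 -> substrate=0 bound=0 product=8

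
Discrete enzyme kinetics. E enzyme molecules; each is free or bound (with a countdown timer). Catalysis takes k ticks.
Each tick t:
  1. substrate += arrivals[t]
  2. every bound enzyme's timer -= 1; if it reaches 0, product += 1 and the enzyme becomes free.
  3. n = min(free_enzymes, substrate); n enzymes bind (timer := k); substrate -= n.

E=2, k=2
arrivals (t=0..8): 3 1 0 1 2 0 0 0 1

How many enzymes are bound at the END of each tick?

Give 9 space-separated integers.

t=0: arr=3 -> substrate=1 bound=2 product=0
t=1: arr=1 -> substrate=2 bound=2 product=0
t=2: arr=0 -> substrate=0 bound=2 product=2
t=3: arr=1 -> substrate=1 bound=2 product=2
t=4: arr=2 -> substrate=1 bound=2 product=4
t=5: arr=0 -> substrate=1 bound=2 product=4
t=6: arr=0 -> substrate=0 bound=1 product=6
t=7: arr=0 -> substrate=0 bound=1 product=6
t=8: arr=1 -> substrate=0 bound=1 product=7

Answer: 2 2 2 2 2 2 1 1 1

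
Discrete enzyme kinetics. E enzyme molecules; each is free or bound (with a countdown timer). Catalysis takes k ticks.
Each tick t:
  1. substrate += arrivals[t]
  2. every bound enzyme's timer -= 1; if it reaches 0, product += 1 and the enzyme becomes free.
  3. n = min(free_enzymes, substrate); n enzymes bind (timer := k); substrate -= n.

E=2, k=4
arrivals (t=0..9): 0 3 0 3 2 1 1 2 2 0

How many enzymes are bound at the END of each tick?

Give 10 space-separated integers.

t=0: arr=0 -> substrate=0 bound=0 product=0
t=1: arr=3 -> substrate=1 bound=2 product=0
t=2: arr=0 -> substrate=1 bound=2 product=0
t=3: arr=3 -> substrate=4 bound=2 product=0
t=4: arr=2 -> substrate=6 bound=2 product=0
t=5: arr=1 -> substrate=5 bound=2 product=2
t=6: arr=1 -> substrate=6 bound=2 product=2
t=7: arr=2 -> substrate=8 bound=2 product=2
t=8: arr=2 -> substrate=10 bound=2 product=2
t=9: arr=0 -> substrate=8 bound=2 product=4

Answer: 0 2 2 2 2 2 2 2 2 2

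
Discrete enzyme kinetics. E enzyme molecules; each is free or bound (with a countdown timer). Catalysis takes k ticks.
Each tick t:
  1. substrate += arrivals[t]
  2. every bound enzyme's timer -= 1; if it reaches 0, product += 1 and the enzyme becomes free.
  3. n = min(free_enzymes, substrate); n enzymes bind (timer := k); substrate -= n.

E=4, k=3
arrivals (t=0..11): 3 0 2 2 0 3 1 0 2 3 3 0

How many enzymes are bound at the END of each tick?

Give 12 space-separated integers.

Answer: 3 3 4 4 4 4 4 4 4 4 4 4

Derivation:
t=0: arr=3 -> substrate=0 bound=3 product=0
t=1: arr=0 -> substrate=0 bound=3 product=0
t=2: arr=2 -> substrate=1 bound=4 product=0
t=3: arr=2 -> substrate=0 bound=4 product=3
t=4: arr=0 -> substrate=0 bound=4 product=3
t=5: arr=3 -> substrate=2 bound=4 product=4
t=6: arr=1 -> substrate=0 bound=4 product=7
t=7: arr=0 -> substrate=0 bound=4 product=7
t=8: arr=2 -> substrate=1 bound=4 product=8
t=9: arr=3 -> substrate=1 bound=4 product=11
t=10: arr=3 -> substrate=4 bound=4 product=11
t=11: arr=0 -> substrate=3 bound=4 product=12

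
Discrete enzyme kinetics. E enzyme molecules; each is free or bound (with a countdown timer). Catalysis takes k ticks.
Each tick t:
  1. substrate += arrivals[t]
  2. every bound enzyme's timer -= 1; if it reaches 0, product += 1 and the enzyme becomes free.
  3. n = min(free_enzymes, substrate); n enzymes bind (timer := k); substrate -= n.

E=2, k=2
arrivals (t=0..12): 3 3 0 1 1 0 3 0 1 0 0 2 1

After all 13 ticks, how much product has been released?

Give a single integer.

t=0: arr=3 -> substrate=1 bound=2 product=0
t=1: arr=3 -> substrate=4 bound=2 product=0
t=2: arr=0 -> substrate=2 bound=2 product=2
t=3: arr=1 -> substrate=3 bound=2 product=2
t=4: arr=1 -> substrate=2 bound=2 product=4
t=5: arr=0 -> substrate=2 bound=2 product=4
t=6: arr=3 -> substrate=3 bound=2 product=6
t=7: arr=0 -> substrate=3 bound=2 product=6
t=8: arr=1 -> substrate=2 bound=2 product=8
t=9: arr=0 -> substrate=2 bound=2 product=8
t=10: arr=0 -> substrate=0 bound=2 product=10
t=11: arr=2 -> substrate=2 bound=2 product=10
t=12: arr=1 -> substrate=1 bound=2 product=12

Answer: 12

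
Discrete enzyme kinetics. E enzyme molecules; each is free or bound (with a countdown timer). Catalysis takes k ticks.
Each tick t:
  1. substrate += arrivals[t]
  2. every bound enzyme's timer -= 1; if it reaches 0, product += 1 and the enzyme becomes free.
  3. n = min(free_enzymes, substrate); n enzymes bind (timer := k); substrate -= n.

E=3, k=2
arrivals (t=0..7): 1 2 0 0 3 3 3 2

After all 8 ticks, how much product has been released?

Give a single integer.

Answer: 6

Derivation:
t=0: arr=1 -> substrate=0 bound=1 product=0
t=1: arr=2 -> substrate=0 bound=3 product=0
t=2: arr=0 -> substrate=0 bound=2 product=1
t=3: arr=0 -> substrate=0 bound=0 product=3
t=4: arr=3 -> substrate=0 bound=3 product=3
t=5: arr=3 -> substrate=3 bound=3 product=3
t=6: arr=3 -> substrate=3 bound=3 product=6
t=7: arr=2 -> substrate=5 bound=3 product=6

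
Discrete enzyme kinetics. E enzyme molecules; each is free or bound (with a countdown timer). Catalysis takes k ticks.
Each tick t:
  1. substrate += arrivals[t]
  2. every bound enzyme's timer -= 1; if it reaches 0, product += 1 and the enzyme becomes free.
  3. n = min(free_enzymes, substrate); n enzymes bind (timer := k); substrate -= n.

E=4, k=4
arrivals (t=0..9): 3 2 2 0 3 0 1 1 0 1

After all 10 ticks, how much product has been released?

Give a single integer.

Answer: 8

Derivation:
t=0: arr=3 -> substrate=0 bound=3 product=0
t=1: arr=2 -> substrate=1 bound=4 product=0
t=2: arr=2 -> substrate=3 bound=4 product=0
t=3: arr=0 -> substrate=3 bound=4 product=0
t=4: arr=3 -> substrate=3 bound=4 product=3
t=5: arr=0 -> substrate=2 bound=4 product=4
t=6: arr=1 -> substrate=3 bound=4 product=4
t=7: arr=1 -> substrate=4 bound=4 product=4
t=8: arr=0 -> substrate=1 bound=4 product=7
t=9: arr=1 -> substrate=1 bound=4 product=8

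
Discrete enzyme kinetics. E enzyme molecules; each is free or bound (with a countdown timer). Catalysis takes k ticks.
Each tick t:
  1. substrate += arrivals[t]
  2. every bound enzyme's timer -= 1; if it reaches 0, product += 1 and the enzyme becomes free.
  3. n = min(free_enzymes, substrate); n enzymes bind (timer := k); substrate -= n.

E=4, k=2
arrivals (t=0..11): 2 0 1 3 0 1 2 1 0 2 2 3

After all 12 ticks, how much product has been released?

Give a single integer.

t=0: arr=2 -> substrate=0 bound=2 product=0
t=1: arr=0 -> substrate=0 bound=2 product=0
t=2: arr=1 -> substrate=0 bound=1 product=2
t=3: arr=3 -> substrate=0 bound=4 product=2
t=4: arr=0 -> substrate=0 bound=3 product=3
t=5: arr=1 -> substrate=0 bound=1 product=6
t=6: arr=2 -> substrate=0 bound=3 product=6
t=7: arr=1 -> substrate=0 bound=3 product=7
t=8: arr=0 -> substrate=0 bound=1 product=9
t=9: arr=2 -> substrate=0 bound=2 product=10
t=10: arr=2 -> substrate=0 bound=4 product=10
t=11: arr=3 -> substrate=1 bound=4 product=12

Answer: 12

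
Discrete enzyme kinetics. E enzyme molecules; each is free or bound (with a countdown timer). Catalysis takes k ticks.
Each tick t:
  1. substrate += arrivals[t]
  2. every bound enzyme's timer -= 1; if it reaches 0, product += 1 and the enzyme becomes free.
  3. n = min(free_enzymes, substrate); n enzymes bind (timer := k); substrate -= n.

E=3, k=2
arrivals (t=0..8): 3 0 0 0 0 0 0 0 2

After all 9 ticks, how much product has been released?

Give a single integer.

t=0: arr=3 -> substrate=0 bound=3 product=0
t=1: arr=0 -> substrate=0 bound=3 product=0
t=2: arr=0 -> substrate=0 bound=0 product=3
t=3: arr=0 -> substrate=0 bound=0 product=3
t=4: arr=0 -> substrate=0 bound=0 product=3
t=5: arr=0 -> substrate=0 bound=0 product=3
t=6: arr=0 -> substrate=0 bound=0 product=3
t=7: arr=0 -> substrate=0 bound=0 product=3
t=8: arr=2 -> substrate=0 bound=2 product=3

Answer: 3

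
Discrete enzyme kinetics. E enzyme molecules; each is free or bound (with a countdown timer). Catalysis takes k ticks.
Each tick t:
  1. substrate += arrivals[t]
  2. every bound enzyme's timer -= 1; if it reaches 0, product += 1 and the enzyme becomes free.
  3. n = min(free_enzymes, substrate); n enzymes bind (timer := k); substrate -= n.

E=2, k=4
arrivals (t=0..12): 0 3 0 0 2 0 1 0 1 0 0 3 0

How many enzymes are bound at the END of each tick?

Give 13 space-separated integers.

t=0: arr=0 -> substrate=0 bound=0 product=0
t=1: arr=3 -> substrate=1 bound=2 product=0
t=2: arr=0 -> substrate=1 bound=2 product=0
t=3: arr=0 -> substrate=1 bound=2 product=0
t=4: arr=2 -> substrate=3 bound=2 product=0
t=5: arr=0 -> substrate=1 bound=2 product=2
t=6: arr=1 -> substrate=2 bound=2 product=2
t=7: arr=0 -> substrate=2 bound=2 product=2
t=8: arr=1 -> substrate=3 bound=2 product=2
t=9: arr=0 -> substrate=1 bound=2 product=4
t=10: arr=0 -> substrate=1 bound=2 product=4
t=11: arr=3 -> substrate=4 bound=2 product=4
t=12: arr=0 -> substrate=4 bound=2 product=4

Answer: 0 2 2 2 2 2 2 2 2 2 2 2 2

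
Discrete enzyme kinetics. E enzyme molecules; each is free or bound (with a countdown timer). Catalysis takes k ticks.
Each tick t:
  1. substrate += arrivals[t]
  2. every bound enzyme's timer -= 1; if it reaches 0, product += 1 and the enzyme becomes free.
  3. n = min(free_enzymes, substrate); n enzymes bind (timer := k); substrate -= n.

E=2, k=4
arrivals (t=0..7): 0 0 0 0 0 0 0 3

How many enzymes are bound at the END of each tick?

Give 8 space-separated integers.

t=0: arr=0 -> substrate=0 bound=0 product=0
t=1: arr=0 -> substrate=0 bound=0 product=0
t=2: arr=0 -> substrate=0 bound=0 product=0
t=3: arr=0 -> substrate=0 bound=0 product=0
t=4: arr=0 -> substrate=0 bound=0 product=0
t=5: arr=0 -> substrate=0 bound=0 product=0
t=6: arr=0 -> substrate=0 bound=0 product=0
t=7: arr=3 -> substrate=1 bound=2 product=0

Answer: 0 0 0 0 0 0 0 2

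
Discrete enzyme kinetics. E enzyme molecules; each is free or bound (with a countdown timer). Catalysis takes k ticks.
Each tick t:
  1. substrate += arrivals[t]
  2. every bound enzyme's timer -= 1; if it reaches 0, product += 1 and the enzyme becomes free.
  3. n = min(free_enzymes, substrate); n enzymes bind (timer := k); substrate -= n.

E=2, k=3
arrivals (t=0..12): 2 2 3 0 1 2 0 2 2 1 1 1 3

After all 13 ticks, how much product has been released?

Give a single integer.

Answer: 8

Derivation:
t=0: arr=2 -> substrate=0 bound=2 product=0
t=1: arr=2 -> substrate=2 bound=2 product=0
t=2: arr=3 -> substrate=5 bound=2 product=0
t=3: arr=0 -> substrate=3 bound=2 product=2
t=4: arr=1 -> substrate=4 bound=2 product=2
t=5: arr=2 -> substrate=6 bound=2 product=2
t=6: arr=0 -> substrate=4 bound=2 product=4
t=7: arr=2 -> substrate=6 bound=2 product=4
t=8: arr=2 -> substrate=8 bound=2 product=4
t=9: arr=1 -> substrate=7 bound=2 product=6
t=10: arr=1 -> substrate=8 bound=2 product=6
t=11: arr=1 -> substrate=9 bound=2 product=6
t=12: arr=3 -> substrate=10 bound=2 product=8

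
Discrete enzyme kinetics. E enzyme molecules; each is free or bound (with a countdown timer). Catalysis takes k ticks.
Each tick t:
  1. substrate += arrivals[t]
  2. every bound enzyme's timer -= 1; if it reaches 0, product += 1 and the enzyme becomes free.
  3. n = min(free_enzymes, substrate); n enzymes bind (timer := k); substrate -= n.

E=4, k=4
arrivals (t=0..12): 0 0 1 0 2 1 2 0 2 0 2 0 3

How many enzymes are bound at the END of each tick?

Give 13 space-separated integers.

t=0: arr=0 -> substrate=0 bound=0 product=0
t=1: arr=0 -> substrate=0 bound=0 product=0
t=2: arr=1 -> substrate=0 bound=1 product=0
t=3: arr=0 -> substrate=0 bound=1 product=0
t=4: arr=2 -> substrate=0 bound=3 product=0
t=5: arr=1 -> substrate=0 bound=4 product=0
t=6: arr=2 -> substrate=1 bound=4 product=1
t=7: arr=0 -> substrate=1 bound=4 product=1
t=8: arr=2 -> substrate=1 bound=4 product=3
t=9: arr=0 -> substrate=0 bound=4 product=4
t=10: arr=2 -> substrate=1 bound=4 product=5
t=11: arr=0 -> substrate=1 bound=4 product=5
t=12: arr=3 -> substrate=2 bound=4 product=7

Answer: 0 0 1 1 3 4 4 4 4 4 4 4 4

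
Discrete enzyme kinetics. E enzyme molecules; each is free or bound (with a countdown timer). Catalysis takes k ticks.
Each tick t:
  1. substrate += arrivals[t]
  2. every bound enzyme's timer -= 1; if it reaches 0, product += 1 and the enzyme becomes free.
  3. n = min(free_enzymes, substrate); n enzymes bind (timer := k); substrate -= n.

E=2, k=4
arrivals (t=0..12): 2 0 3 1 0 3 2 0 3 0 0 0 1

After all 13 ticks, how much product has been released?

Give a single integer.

Answer: 6

Derivation:
t=0: arr=2 -> substrate=0 bound=2 product=0
t=1: arr=0 -> substrate=0 bound=2 product=0
t=2: arr=3 -> substrate=3 bound=2 product=0
t=3: arr=1 -> substrate=4 bound=2 product=0
t=4: arr=0 -> substrate=2 bound=2 product=2
t=5: arr=3 -> substrate=5 bound=2 product=2
t=6: arr=2 -> substrate=7 bound=2 product=2
t=7: arr=0 -> substrate=7 bound=2 product=2
t=8: arr=3 -> substrate=8 bound=2 product=4
t=9: arr=0 -> substrate=8 bound=2 product=4
t=10: arr=0 -> substrate=8 bound=2 product=4
t=11: arr=0 -> substrate=8 bound=2 product=4
t=12: arr=1 -> substrate=7 bound=2 product=6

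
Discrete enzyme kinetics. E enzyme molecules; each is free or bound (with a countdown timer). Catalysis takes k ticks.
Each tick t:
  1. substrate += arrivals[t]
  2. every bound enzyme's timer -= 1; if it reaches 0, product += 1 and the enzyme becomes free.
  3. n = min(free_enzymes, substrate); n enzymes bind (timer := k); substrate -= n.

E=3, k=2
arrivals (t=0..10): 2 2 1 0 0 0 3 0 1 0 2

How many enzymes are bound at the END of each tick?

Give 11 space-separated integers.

Answer: 2 3 3 2 0 0 3 3 1 1 2

Derivation:
t=0: arr=2 -> substrate=0 bound=2 product=0
t=1: arr=2 -> substrate=1 bound=3 product=0
t=2: arr=1 -> substrate=0 bound=3 product=2
t=3: arr=0 -> substrate=0 bound=2 product=3
t=4: arr=0 -> substrate=0 bound=0 product=5
t=5: arr=0 -> substrate=0 bound=0 product=5
t=6: arr=3 -> substrate=0 bound=3 product=5
t=7: arr=0 -> substrate=0 bound=3 product=5
t=8: arr=1 -> substrate=0 bound=1 product=8
t=9: arr=0 -> substrate=0 bound=1 product=8
t=10: arr=2 -> substrate=0 bound=2 product=9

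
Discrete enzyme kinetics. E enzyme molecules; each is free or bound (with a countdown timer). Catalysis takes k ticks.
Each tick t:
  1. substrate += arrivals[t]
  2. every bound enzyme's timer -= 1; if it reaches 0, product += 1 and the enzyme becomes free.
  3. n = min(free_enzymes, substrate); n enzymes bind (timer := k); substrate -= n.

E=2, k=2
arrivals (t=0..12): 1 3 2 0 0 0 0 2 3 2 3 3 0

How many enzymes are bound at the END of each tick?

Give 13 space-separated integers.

t=0: arr=1 -> substrate=0 bound=1 product=0
t=1: arr=3 -> substrate=2 bound=2 product=0
t=2: arr=2 -> substrate=3 bound=2 product=1
t=3: arr=0 -> substrate=2 bound=2 product=2
t=4: arr=0 -> substrate=1 bound=2 product=3
t=5: arr=0 -> substrate=0 bound=2 product=4
t=6: arr=0 -> substrate=0 bound=1 product=5
t=7: arr=2 -> substrate=0 bound=2 product=6
t=8: arr=3 -> substrate=3 bound=2 product=6
t=9: arr=2 -> substrate=3 bound=2 product=8
t=10: arr=3 -> substrate=6 bound=2 product=8
t=11: arr=3 -> substrate=7 bound=2 product=10
t=12: arr=0 -> substrate=7 bound=2 product=10

Answer: 1 2 2 2 2 2 1 2 2 2 2 2 2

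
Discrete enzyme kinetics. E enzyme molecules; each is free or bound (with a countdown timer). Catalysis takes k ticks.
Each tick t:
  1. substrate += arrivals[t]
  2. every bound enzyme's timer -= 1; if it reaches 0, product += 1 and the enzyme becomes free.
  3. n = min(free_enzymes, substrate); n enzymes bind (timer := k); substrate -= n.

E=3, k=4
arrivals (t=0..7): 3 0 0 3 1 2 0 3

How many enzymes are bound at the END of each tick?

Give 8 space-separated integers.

t=0: arr=3 -> substrate=0 bound=3 product=0
t=1: arr=0 -> substrate=0 bound=3 product=0
t=2: arr=0 -> substrate=0 bound=3 product=0
t=3: arr=3 -> substrate=3 bound=3 product=0
t=4: arr=1 -> substrate=1 bound=3 product=3
t=5: arr=2 -> substrate=3 bound=3 product=3
t=6: arr=0 -> substrate=3 bound=3 product=3
t=7: arr=3 -> substrate=6 bound=3 product=3

Answer: 3 3 3 3 3 3 3 3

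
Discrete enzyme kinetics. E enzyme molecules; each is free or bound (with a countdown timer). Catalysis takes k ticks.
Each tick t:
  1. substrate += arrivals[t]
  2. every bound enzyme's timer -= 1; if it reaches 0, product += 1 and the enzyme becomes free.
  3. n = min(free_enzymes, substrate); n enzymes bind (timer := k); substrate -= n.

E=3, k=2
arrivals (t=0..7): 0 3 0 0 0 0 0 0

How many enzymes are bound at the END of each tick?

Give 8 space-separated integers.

Answer: 0 3 3 0 0 0 0 0

Derivation:
t=0: arr=0 -> substrate=0 bound=0 product=0
t=1: arr=3 -> substrate=0 bound=3 product=0
t=2: arr=0 -> substrate=0 bound=3 product=0
t=3: arr=0 -> substrate=0 bound=0 product=3
t=4: arr=0 -> substrate=0 bound=0 product=3
t=5: arr=0 -> substrate=0 bound=0 product=3
t=6: arr=0 -> substrate=0 bound=0 product=3
t=7: arr=0 -> substrate=0 bound=0 product=3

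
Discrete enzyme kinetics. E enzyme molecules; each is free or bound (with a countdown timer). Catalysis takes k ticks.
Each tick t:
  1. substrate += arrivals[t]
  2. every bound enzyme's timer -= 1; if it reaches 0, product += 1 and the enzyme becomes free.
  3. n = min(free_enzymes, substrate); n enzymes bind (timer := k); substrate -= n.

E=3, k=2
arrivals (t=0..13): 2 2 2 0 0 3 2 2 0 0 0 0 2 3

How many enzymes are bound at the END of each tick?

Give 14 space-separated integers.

t=0: arr=2 -> substrate=0 bound=2 product=0
t=1: arr=2 -> substrate=1 bound=3 product=0
t=2: arr=2 -> substrate=1 bound=3 product=2
t=3: arr=0 -> substrate=0 bound=3 product=3
t=4: arr=0 -> substrate=0 bound=1 product=5
t=5: arr=3 -> substrate=0 bound=3 product=6
t=6: arr=2 -> substrate=2 bound=3 product=6
t=7: arr=2 -> substrate=1 bound=3 product=9
t=8: arr=0 -> substrate=1 bound=3 product=9
t=9: arr=0 -> substrate=0 bound=1 product=12
t=10: arr=0 -> substrate=0 bound=1 product=12
t=11: arr=0 -> substrate=0 bound=0 product=13
t=12: arr=2 -> substrate=0 bound=2 product=13
t=13: arr=3 -> substrate=2 bound=3 product=13

Answer: 2 3 3 3 1 3 3 3 3 1 1 0 2 3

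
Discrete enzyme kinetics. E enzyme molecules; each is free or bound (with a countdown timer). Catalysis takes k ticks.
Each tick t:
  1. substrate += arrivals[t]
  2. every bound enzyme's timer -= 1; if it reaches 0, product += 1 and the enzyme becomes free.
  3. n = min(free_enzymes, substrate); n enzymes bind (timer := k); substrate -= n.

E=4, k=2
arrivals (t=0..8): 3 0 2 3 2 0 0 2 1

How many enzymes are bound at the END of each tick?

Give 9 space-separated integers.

Answer: 3 3 2 4 4 3 1 2 3

Derivation:
t=0: arr=3 -> substrate=0 bound=3 product=0
t=1: arr=0 -> substrate=0 bound=3 product=0
t=2: arr=2 -> substrate=0 bound=2 product=3
t=3: arr=3 -> substrate=1 bound=4 product=3
t=4: arr=2 -> substrate=1 bound=4 product=5
t=5: arr=0 -> substrate=0 bound=3 product=7
t=6: arr=0 -> substrate=0 bound=1 product=9
t=7: arr=2 -> substrate=0 bound=2 product=10
t=8: arr=1 -> substrate=0 bound=3 product=10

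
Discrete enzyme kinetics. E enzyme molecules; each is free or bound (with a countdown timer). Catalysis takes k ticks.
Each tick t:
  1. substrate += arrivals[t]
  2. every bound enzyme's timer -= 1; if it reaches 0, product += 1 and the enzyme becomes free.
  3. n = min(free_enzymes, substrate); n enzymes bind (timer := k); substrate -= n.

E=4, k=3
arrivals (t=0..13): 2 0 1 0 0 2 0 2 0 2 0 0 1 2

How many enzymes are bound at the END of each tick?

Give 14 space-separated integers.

Answer: 2 2 3 1 1 2 2 4 2 4 2 2 1 3

Derivation:
t=0: arr=2 -> substrate=0 bound=2 product=0
t=1: arr=0 -> substrate=0 bound=2 product=0
t=2: arr=1 -> substrate=0 bound=3 product=0
t=3: arr=0 -> substrate=0 bound=1 product=2
t=4: arr=0 -> substrate=0 bound=1 product=2
t=5: arr=2 -> substrate=0 bound=2 product=3
t=6: arr=0 -> substrate=0 bound=2 product=3
t=7: arr=2 -> substrate=0 bound=4 product=3
t=8: arr=0 -> substrate=0 bound=2 product=5
t=9: arr=2 -> substrate=0 bound=4 product=5
t=10: arr=0 -> substrate=0 bound=2 product=7
t=11: arr=0 -> substrate=0 bound=2 product=7
t=12: arr=1 -> substrate=0 bound=1 product=9
t=13: arr=2 -> substrate=0 bound=3 product=9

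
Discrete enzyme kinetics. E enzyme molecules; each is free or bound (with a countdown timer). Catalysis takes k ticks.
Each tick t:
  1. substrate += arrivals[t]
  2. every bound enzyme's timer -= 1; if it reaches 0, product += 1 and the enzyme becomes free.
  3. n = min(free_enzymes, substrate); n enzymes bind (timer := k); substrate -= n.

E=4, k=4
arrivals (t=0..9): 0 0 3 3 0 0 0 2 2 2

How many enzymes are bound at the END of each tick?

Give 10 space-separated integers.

Answer: 0 0 3 4 4 4 3 4 4 4

Derivation:
t=0: arr=0 -> substrate=0 bound=0 product=0
t=1: arr=0 -> substrate=0 bound=0 product=0
t=2: arr=3 -> substrate=0 bound=3 product=0
t=3: arr=3 -> substrate=2 bound=4 product=0
t=4: arr=0 -> substrate=2 bound=4 product=0
t=5: arr=0 -> substrate=2 bound=4 product=0
t=6: arr=0 -> substrate=0 bound=3 product=3
t=7: arr=2 -> substrate=0 bound=4 product=4
t=8: arr=2 -> substrate=2 bound=4 product=4
t=9: arr=2 -> substrate=4 bound=4 product=4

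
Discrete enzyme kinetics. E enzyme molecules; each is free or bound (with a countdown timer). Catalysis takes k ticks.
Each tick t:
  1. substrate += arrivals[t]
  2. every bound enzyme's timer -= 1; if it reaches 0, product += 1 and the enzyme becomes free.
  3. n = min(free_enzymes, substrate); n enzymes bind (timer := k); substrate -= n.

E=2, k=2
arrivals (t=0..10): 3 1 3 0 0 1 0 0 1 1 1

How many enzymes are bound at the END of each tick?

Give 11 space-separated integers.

Answer: 2 2 2 2 2 2 2 2 1 2 2

Derivation:
t=0: arr=3 -> substrate=1 bound=2 product=0
t=1: arr=1 -> substrate=2 bound=2 product=0
t=2: arr=3 -> substrate=3 bound=2 product=2
t=3: arr=0 -> substrate=3 bound=2 product=2
t=4: arr=0 -> substrate=1 bound=2 product=4
t=5: arr=1 -> substrate=2 bound=2 product=4
t=6: arr=0 -> substrate=0 bound=2 product=6
t=7: arr=0 -> substrate=0 bound=2 product=6
t=8: arr=1 -> substrate=0 bound=1 product=8
t=9: arr=1 -> substrate=0 bound=2 product=8
t=10: arr=1 -> substrate=0 bound=2 product=9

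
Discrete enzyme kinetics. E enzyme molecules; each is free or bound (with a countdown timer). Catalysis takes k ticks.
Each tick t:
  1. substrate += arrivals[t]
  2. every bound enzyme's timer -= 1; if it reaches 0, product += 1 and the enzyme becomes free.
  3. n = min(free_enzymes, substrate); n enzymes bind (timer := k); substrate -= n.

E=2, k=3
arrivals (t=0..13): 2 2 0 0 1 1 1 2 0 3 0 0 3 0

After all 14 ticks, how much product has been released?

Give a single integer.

t=0: arr=2 -> substrate=0 bound=2 product=0
t=1: arr=2 -> substrate=2 bound=2 product=0
t=2: arr=0 -> substrate=2 bound=2 product=0
t=3: arr=0 -> substrate=0 bound=2 product=2
t=4: arr=1 -> substrate=1 bound=2 product=2
t=5: arr=1 -> substrate=2 bound=2 product=2
t=6: arr=1 -> substrate=1 bound=2 product=4
t=7: arr=2 -> substrate=3 bound=2 product=4
t=8: arr=0 -> substrate=3 bound=2 product=4
t=9: arr=3 -> substrate=4 bound=2 product=6
t=10: arr=0 -> substrate=4 bound=2 product=6
t=11: arr=0 -> substrate=4 bound=2 product=6
t=12: arr=3 -> substrate=5 bound=2 product=8
t=13: arr=0 -> substrate=5 bound=2 product=8

Answer: 8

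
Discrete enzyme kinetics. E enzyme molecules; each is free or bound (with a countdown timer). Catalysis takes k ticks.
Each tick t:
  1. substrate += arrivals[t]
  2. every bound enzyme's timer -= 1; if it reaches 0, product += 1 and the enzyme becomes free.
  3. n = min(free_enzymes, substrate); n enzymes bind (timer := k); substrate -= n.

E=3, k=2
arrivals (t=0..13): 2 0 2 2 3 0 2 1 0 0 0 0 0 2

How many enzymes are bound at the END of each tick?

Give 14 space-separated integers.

Answer: 2 2 2 3 3 3 3 3 2 1 0 0 0 2

Derivation:
t=0: arr=2 -> substrate=0 bound=2 product=0
t=1: arr=0 -> substrate=0 bound=2 product=0
t=2: arr=2 -> substrate=0 bound=2 product=2
t=3: arr=2 -> substrate=1 bound=3 product=2
t=4: arr=3 -> substrate=2 bound=3 product=4
t=5: arr=0 -> substrate=1 bound=3 product=5
t=6: arr=2 -> substrate=1 bound=3 product=7
t=7: arr=1 -> substrate=1 bound=3 product=8
t=8: arr=0 -> substrate=0 bound=2 product=10
t=9: arr=0 -> substrate=0 bound=1 product=11
t=10: arr=0 -> substrate=0 bound=0 product=12
t=11: arr=0 -> substrate=0 bound=0 product=12
t=12: arr=0 -> substrate=0 bound=0 product=12
t=13: arr=2 -> substrate=0 bound=2 product=12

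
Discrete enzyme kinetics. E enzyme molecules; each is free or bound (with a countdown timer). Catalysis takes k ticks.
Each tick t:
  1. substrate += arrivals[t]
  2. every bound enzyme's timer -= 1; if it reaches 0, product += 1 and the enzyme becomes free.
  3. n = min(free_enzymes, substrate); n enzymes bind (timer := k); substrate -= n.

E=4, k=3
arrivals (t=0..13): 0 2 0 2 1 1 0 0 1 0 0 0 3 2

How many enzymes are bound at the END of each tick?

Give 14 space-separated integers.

Answer: 0 2 2 4 3 4 2 1 1 1 1 0 3 4

Derivation:
t=0: arr=0 -> substrate=0 bound=0 product=0
t=1: arr=2 -> substrate=0 bound=2 product=0
t=2: arr=0 -> substrate=0 bound=2 product=0
t=3: arr=2 -> substrate=0 bound=4 product=0
t=4: arr=1 -> substrate=0 bound=3 product=2
t=5: arr=1 -> substrate=0 bound=4 product=2
t=6: arr=0 -> substrate=0 bound=2 product=4
t=7: arr=0 -> substrate=0 bound=1 product=5
t=8: arr=1 -> substrate=0 bound=1 product=6
t=9: arr=0 -> substrate=0 bound=1 product=6
t=10: arr=0 -> substrate=0 bound=1 product=6
t=11: arr=0 -> substrate=0 bound=0 product=7
t=12: arr=3 -> substrate=0 bound=3 product=7
t=13: arr=2 -> substrate=1 bound=4 product=7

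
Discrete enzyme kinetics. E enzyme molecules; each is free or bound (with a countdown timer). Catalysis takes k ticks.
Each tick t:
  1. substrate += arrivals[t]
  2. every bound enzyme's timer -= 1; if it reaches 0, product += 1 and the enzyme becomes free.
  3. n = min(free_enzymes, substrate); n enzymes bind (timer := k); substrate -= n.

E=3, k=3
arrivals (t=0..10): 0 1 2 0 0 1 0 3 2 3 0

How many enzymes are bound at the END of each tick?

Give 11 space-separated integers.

t=0: arr=0 -> substrate=0 bound=0 product=0
t=1: arr=1 -> substrate=0 bound=1 product=0
t=2: arr=2 -> substrate=0 bound=3 product=0
t=3: arr=0 -> substrate=0 bound=3 product=0
t=4: arr=0 -> substrate=0 bound=2 product=1
t=5: arr=1 -> substrate=0 bound=1 product=3
t=6: arr=0 -> substrate=0 bound=1 product=3
t=7: arr=3 -> substrate=1 bound=3 product=3
t=8: arr=2 -> substrate=2 bound=3 product=4
t=9: arr=3 -> substrate=5 bound=3 product=4
t=10: arr=0 -> substrate=3 bound=3 product=6

Answer: 0 1 3 3 2 1 1 3 3 3 3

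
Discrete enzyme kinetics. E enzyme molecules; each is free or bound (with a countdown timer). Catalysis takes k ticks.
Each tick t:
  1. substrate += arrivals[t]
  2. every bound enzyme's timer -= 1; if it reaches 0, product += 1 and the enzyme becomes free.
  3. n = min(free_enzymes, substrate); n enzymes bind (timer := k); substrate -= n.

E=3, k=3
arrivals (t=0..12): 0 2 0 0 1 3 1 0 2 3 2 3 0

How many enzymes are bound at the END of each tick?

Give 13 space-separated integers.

t=0: arr=0 -> substrate=0 bound=0 product=0
t=1: arr=2 -> substrate=0 bound=2 product=0
t=2: arr=0 -> substrate=0 bound=2 product=0
t=3: arr=0 -> substrate=0 bound=2 product=0
t=4: arr=1 -> substrate=0 bound=1 product=2
t=5: arr=3 -> substrate=1 bound=3 product=2
t=6: arr=1 -> substrate=2 bound=3 product=2
t=7: arr=0 -> substrate=1 bound=3 product=3
t=8: arr=2 -> substrate=1 bound=3 product=5
t=9: arr=3 -> substrate=4 bound=3 product=5
t=10: arr=2 -> substrate=5 bound=3 product=6
t=11: arr=3 -> substrate=6 bound=3 product=8
t=12: arr=0 -> substrate=6 bound=3 product=8

Answer: 0 2 2 2 1 3 3 3 3 3 3 3 3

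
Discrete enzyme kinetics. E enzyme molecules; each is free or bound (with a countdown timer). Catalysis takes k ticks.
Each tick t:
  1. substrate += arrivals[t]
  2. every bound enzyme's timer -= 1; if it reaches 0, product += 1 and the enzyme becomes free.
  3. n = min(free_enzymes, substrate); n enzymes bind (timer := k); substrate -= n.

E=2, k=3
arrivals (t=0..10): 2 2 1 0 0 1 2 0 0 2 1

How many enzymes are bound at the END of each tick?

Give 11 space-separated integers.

Answer: 2 2 2 2 2 2 2 2 2 2 2

Derivation:
t=0: arr=2 -> substrate=0 bound=2 product=0
t=1: arr=2 -> substrate=2 bound=2 product=0
t=2: arr=1 -> substrate=3 bound=2 product=0
t=3: arr=0 -> substrate=1 bound=2 product=2
t=4: arr=0 -> substrate=1 bound=2 product=2
t=5: arr=1 -> substrate=2 bound=2 product=2
t=6: arr=2 -> substrate=2 bound=2 product=4
t=7: arr=0 -> substrate=2 bound=2 product=4
t=8: arr=0 -> substrate=2 bound=2 product=4
t=9: arr=2 -> substrate=2 bound=2 product=6
t=10: arr=1 -> substrate=3 bound=2 product=6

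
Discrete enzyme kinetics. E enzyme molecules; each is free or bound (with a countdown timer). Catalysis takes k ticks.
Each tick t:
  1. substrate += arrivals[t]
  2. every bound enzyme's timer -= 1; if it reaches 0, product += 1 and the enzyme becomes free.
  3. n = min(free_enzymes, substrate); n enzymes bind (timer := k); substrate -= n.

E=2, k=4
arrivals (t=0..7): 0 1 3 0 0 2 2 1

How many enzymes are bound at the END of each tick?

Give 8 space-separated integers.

Answer: 0 1 2 2 2 2 2 2

Derivation:
t=0: arr=0 -> substrate=0 bound=0 product=0
t=1: arr=1 -> substrate=0 bound=1 product=0
t=2: arr=3 -> substrate=2 bound=2 product=0
t=3: arr=0 -> substrate=2 bound=2 product=0
t=4: arr=0 -> substrate=2 bound=2 product=0
t=5: arr=2 -> substrate=3 bound=2 product=1
t=6: arr=2 -> substrate=4 bound=2 product=2
t=7: arr=1 -> substrate=5 bound=2 product=2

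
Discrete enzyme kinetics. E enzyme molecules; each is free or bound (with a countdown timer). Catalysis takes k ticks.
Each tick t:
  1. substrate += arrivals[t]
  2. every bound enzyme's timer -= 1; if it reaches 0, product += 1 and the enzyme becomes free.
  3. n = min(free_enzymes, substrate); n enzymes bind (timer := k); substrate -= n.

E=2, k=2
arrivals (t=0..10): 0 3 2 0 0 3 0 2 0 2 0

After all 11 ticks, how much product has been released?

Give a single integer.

Answer: 8

Derivation:
t=0: arr=0 -> substrate=0 bound=0 product=0
t=1: arr=3 -> substrate=1 bound=2 product=0
t=2: arr=2 -> substrate=3 bound=2 product=0
t=3: arr=0 -> substrate=1 bound=2 product=2
t=4: arr=0 -> substrate=1 bound=2 product=2
t=5: arr=3 -> substrate=2 bound=2 product=4
t=6: arr=0 -> substrate=2 bound=2 product=4
t=7: arr=2 -> substrate=2 bound=2 product=6
t=8: arr=0 -> substrate=2 bound=2 product=6
t=9: arr=2 -> substrate=2 bound=2 product=8
t=10: arr=0 -> substrate=2 bound=2 product=8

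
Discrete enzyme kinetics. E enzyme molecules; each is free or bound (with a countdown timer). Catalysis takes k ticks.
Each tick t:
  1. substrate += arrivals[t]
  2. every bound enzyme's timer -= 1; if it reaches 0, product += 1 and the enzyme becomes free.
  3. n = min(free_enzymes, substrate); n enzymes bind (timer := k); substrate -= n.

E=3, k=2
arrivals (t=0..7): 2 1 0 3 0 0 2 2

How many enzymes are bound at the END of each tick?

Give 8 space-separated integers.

t=0: arr=2 -> substrate=0 bound=2 product=0
t=1: arr=1 -> substrate=0 bound=3 product=0
t=2: arr=0 -> substrate=0 bound=1 product=2
t=3: arr=3 -> substrate=0 bound=3 product=3
t=4: arr=0 -> substrate=0 bound=3 product=3
t=5: arr=0 -> substrate=0 bound=0 product=6
t=6: arr=2 -> substrate=0 bound=2 product=6
t=7: arr=2 -> substrate=1 bound=3 product=6

Answer: 2 3 1 3 3 0 2 3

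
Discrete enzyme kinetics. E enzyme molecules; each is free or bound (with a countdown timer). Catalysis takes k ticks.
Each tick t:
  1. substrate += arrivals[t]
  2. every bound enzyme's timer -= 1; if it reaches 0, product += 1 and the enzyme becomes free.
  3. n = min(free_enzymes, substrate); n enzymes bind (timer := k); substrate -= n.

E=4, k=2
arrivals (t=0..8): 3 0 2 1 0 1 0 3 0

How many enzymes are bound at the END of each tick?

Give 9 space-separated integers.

t=0: arr=3 -> substrate=0 bound=3 product=0
t=1: arr=0 -> substrate=0 bound=3 product=0
t=2: arr=2 -> substrate=0 bound=2 product=3
t=3: arr=1 -> substrate=0 bound=3 product=3
t=4: arr=0 -> substrate=0 bound=1 product=5
t=5: arr=1 -> substrate=0 bound=1 product=6
t=6: arr=0 -> substrate=0 bound=1 product=6
t=7: arr=3 -> substrate=0 bound=3 product=7
t=8: arr=0 -> substrate=0 bound=3 product=7

Answer: 3 3 2 3 1 1 1 3 3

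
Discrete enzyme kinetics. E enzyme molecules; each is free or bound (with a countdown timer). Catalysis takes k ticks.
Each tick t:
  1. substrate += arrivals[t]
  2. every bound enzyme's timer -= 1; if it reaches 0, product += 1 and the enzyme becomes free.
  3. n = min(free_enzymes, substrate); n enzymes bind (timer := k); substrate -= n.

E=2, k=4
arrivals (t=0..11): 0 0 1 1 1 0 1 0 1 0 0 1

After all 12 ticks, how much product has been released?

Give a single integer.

Answer: 4

Derivation:
t=0: arr=0 -> substrate=0 bound=0 product=0
t=1: arr=0 -> substrate=0 bound=0 product=0
t=2: arr=1 -> substrate=0 bound=1 product=0
t=3: arr=1 -> substrate=0 bound=2 product=0
t=4: arr=1 -> substrate=1 bound=2 product=0
t=5: arr=0 -> substrate=1 bound=2 product=0
t=6: arr=1 -> substrate=1 bound=2 product=1
t=7: arr=0 -> substrate=0 bound=2 product=2
t=8: arr=1 -> substrate=1 bound=2 product=2
t=9: arr=0 -> substrate=1 bound=2 product=2
t=10: arr=0 -> substrate=0 bound=2 product=3
t=11: arr=1 -> substrate=0 bound=2 product=4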